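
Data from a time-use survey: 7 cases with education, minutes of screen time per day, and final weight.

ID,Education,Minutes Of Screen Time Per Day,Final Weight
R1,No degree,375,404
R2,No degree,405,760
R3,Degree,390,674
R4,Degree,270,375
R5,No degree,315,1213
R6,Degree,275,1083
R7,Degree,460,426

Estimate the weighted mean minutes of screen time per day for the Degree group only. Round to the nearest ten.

340

Degree rows: R3, R4, R6, R7
Weighted sum = 390×674 + 270×375 + 275×1083 + 460×426
  = 262860 + 101250 + 297825 + 195960 = 857895
Sum of weights = 674 + 375 + 1083 + 426 = 2558
Weighted mean = 857895 / 2558 = 335.37725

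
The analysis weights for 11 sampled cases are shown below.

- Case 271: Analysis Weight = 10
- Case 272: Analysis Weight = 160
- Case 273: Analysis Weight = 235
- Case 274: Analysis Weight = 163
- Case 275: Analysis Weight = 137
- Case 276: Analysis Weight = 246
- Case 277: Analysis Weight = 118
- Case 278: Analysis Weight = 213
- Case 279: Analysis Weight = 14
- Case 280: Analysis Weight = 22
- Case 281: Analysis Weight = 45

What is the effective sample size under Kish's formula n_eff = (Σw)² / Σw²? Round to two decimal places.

7.47

Σ wᵢ = 1363
Σ wᵢ² = 248777
n_eff = 1363² / 248777 = 1857769 / 248777 = 7.4676075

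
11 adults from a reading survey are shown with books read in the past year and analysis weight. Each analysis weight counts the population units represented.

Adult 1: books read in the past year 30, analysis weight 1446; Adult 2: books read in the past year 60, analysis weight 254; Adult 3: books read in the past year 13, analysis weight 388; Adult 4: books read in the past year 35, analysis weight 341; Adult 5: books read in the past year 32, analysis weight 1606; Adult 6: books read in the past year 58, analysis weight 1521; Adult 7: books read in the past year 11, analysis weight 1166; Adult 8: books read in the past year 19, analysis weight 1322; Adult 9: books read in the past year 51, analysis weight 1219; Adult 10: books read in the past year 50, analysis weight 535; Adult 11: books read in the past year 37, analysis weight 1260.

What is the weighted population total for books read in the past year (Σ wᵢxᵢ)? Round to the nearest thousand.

Weighted total = 30×1446 + 60×254 + 13×388 + 35×341 + 32×1606 + 58×1521 + 11×1166 + 19×1322 + 51×1219 + 50×535 + 37×1260
  = 43380 + 15240 + 5044 + 11935 + 51392 + 88218 + 12826 + 25118 + 62169 + 26750 + 46620 = 388692

389000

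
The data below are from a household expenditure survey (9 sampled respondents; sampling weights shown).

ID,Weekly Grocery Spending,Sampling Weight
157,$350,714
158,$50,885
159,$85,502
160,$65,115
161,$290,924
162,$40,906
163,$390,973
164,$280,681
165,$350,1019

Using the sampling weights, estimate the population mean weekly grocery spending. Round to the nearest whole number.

234

Weighted sum = 1575295
Sum of weights = 714 + 885 + 502 + 115 + 924 + 906 + 973 + 681 + 1019 = 6719
Weighted mean = 1575295 / 6719 = 234.45379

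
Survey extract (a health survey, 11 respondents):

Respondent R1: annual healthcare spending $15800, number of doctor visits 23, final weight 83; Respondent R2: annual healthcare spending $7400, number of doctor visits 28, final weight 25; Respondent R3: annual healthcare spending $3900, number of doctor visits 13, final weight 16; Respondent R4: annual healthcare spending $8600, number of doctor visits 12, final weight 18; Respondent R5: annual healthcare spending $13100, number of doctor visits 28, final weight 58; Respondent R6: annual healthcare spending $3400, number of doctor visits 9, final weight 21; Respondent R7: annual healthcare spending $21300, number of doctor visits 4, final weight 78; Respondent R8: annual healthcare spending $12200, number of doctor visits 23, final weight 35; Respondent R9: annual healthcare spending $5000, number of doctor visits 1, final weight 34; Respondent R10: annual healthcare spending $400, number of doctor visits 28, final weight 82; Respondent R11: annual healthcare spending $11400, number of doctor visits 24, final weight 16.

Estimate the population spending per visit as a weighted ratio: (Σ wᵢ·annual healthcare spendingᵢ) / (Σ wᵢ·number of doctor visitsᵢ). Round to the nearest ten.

Σ wᵢ·y = 5018400
Σ wᵢ·x = 23×83 + 28×25 + 13×16 + 12×18 + 28×58 + 9×21 + 4×78 + 23×35 + 1×34 + 28×82 + 24×16
  = 8677
Ratio = 5018400 / 8677 = 578.35657

580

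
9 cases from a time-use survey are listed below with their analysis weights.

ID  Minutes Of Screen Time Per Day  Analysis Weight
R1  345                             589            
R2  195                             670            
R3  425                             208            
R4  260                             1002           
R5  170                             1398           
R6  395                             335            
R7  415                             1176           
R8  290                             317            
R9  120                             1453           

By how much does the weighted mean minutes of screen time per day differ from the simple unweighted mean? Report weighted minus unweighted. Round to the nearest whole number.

Unweighted sum = 2615
Unweighted mean = 2615 / 9 = 290.55556
Weighted sum = 345×589 + 195×670 + 425×208 + 260×1002 + 170×1398 + 395×335 + 415×1176 + 290×317 + 120×1453
  = 203205 + 130650 + 88400 + 260520 + 237660 + 132325 + 488040 + 91930 + 174360 = 1807090
Sum of weights = 589 + 670 + 208 + 1002 + 1398 + 335 + 1176 + 317 + 1453 = 7148
Weighted mean = 1807090 / 7148 = 252.81058
Difference (weighted minus unweighted) = -37.744979

-38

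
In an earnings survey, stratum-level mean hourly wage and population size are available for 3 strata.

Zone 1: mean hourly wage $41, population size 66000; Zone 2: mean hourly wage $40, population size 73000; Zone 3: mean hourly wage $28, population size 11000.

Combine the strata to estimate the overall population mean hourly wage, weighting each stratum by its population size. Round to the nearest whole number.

40

Σ Nₕ·x̄ₕ = 5934000
Σ Nₕ = 66000 + 73000 + 11000 = 150000
Overall mean = 5934000 / 150000 = 39.56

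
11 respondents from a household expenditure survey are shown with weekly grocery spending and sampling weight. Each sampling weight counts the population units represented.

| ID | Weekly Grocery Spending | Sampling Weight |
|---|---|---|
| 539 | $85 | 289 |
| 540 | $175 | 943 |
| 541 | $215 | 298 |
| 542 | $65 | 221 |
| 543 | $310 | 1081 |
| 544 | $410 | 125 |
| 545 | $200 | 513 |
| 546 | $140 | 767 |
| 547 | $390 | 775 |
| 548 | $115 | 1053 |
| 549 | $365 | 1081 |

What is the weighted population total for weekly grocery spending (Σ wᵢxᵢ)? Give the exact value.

1682275

Weighted total = 85×289 + 175×943 + 215×298 + 65×221 + 310×1081 + 410×125 + 200×513 + 140×767 + 390×775 + 115×1053 + 365×1081
  = 24565 + 165025 + 64070 + 14365 + 335110 + 51250 + 102600 + 107380 + 302250 + 121095 + 394565 = 1682275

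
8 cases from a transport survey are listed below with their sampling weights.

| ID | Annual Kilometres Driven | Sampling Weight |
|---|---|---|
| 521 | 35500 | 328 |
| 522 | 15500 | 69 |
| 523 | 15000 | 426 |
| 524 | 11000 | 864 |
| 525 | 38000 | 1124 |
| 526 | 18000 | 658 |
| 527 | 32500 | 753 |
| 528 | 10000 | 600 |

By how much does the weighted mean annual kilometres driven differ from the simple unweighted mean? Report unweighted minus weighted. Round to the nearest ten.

-1630

Unweighted sum = 35500 + 15500 + 15000 + 11000 + 38000 + 18000 + 32500 + 10000 = 175500
Unweighted mean = 175500 / 8 = 21937.5
Weighted sum = 113636000
Sum of weights = 328 + 69 + 426 + 864 + 1124 + 658 + 753 + 600 = 4822
Weighted mean = 113636000 / 4822 = 23566.155
Difference (unweighted minus weighted) = -1628.6551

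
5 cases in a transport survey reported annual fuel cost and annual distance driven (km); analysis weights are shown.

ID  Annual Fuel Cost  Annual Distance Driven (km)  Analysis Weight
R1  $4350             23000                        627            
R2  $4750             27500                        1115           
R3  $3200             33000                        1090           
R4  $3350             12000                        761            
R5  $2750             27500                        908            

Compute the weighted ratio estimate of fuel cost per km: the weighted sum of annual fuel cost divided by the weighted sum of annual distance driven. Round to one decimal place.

0.1

Σ wᵢ·y = 16558050
Σ wᵢ·x = 23000×627 + 27500×1115 + 33000×1090 + 12000×761 + 27500×908
  = 14421000 + 30662500 + 35970000 + 9132000 + 24970000 = 115155500
Ratio = 16558050 / 115155500 = 0.14378862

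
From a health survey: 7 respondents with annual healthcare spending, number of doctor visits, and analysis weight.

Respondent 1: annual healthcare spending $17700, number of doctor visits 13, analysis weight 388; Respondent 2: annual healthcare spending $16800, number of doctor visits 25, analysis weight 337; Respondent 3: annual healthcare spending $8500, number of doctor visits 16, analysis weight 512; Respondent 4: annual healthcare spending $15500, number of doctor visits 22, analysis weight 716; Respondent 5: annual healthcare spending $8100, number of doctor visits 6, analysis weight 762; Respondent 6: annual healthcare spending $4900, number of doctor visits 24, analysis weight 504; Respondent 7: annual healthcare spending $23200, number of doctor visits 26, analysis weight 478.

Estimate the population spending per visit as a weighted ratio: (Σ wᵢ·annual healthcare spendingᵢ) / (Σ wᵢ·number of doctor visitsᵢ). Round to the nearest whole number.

Σ wᵢ·y = 17700×388 + 16800×337 + 8500×512 + 15500×716 + 8100×762 + 4900×504 + 23200×478
  = 47710600
Σ wᵢ·x = 13×388 + 25×337 + 16×512 + 22×716 + 6×762 + 24×504 + 26×478
  = 5044 + 8425 + 8192 + 15752 + 4572 + 12096 + 12428 = 66509
Ratio = 47710600 / 66509 = 717.35555

717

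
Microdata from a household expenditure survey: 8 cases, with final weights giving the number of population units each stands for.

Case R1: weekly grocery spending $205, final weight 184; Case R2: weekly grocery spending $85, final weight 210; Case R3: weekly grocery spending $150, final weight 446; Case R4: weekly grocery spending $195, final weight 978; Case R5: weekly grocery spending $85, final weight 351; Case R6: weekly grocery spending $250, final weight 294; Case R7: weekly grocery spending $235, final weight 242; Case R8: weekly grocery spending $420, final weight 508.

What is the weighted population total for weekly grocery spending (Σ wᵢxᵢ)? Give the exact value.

Weighted total = 205×184 + 85×210 + 150×446 + 195×978 + 85×351 + 250×294 + 235×242 + 420×508
  = 37720 + 17850 + 66900 + 190710 + 29835 + 73500 + 56870 + 213360 = 686745

686745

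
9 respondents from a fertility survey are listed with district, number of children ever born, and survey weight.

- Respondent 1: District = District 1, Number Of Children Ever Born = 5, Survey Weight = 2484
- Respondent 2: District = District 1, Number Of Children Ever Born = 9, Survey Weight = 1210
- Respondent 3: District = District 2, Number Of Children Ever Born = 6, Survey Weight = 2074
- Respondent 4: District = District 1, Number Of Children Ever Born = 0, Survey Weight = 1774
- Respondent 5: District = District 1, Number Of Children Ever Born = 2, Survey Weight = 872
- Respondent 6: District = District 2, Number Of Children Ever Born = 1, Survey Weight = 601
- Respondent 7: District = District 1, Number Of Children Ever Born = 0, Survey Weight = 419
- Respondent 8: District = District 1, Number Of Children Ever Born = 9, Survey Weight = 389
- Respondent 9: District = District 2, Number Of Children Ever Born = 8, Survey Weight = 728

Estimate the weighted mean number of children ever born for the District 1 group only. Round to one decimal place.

District 1 rows: 1, 2, 4, 5, 7, 8
Weighted sum = 5×2484 + 9×1210 + 0×1774 + 2×872 + 0×419 + 9×389
  = 28555
Sum of weights = 2484 + 1210 + 1774 + 872 + 419 + 389 = 7148
Weighted mean = 28555 / 7148 = 3.9948237

4.0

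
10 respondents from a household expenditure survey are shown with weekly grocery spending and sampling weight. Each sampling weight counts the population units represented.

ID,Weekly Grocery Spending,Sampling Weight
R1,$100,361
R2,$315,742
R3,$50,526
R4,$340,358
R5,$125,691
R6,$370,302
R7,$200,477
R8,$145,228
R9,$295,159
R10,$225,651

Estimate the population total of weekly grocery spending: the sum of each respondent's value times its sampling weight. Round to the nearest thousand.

Weighted total = 937805

938000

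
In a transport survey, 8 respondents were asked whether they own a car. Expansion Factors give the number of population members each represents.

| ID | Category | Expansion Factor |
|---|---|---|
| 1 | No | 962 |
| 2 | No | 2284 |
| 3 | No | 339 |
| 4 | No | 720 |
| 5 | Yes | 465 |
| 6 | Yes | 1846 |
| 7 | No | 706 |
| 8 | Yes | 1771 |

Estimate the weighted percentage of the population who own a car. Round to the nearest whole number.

45

Sum of weights for 'Yes' = 465 + 1846 + 1771 = 4082
Total weight = 9093
Weighted proportion = 4082 / 9093 = 0.44891675 → 44.891675%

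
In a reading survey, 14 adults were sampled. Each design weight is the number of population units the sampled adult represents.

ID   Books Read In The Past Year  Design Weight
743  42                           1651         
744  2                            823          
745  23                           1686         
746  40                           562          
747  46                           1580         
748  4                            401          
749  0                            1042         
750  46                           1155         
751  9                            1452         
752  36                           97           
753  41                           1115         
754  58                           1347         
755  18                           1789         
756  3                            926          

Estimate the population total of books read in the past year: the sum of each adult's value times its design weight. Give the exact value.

Weighted total = 435041

435041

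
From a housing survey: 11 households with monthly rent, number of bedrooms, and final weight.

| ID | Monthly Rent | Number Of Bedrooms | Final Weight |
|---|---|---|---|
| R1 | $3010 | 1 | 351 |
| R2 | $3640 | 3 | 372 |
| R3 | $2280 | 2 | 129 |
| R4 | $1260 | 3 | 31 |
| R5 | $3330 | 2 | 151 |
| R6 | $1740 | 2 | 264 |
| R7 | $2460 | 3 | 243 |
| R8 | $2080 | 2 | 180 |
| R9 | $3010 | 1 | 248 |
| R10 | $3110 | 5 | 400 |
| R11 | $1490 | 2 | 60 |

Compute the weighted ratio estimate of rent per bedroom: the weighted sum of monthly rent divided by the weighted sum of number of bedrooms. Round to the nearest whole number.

Σ wᵢ·y = 3010×351 + 3640×372 + 2280×129 + 1260×31 + 3330×151 + 1740×264 + 2460×243 + 2080×180 + 3010×248 + 3110×400 + 1490×60
  = 1056510 + 1354080 + 294120 + 39060 + 502830 + 459360 + 597780 + 374400 + 746480 + 1244000 + 89400 = 6758020
Σ wᵢ·x = 1×351 + 3×372 + 2×129 + 3×31 + 2×151 + 2×264 + 3×243 + 2×180 + 1×248 + 5×400 + 2×60
  = 351 + 1116 + 258 + 93 + 302 + 528 + 729 + 360 + 248 + 2000 + 120 = 6105
Ratio = 6758020 / 6105 = 1106.9648

1107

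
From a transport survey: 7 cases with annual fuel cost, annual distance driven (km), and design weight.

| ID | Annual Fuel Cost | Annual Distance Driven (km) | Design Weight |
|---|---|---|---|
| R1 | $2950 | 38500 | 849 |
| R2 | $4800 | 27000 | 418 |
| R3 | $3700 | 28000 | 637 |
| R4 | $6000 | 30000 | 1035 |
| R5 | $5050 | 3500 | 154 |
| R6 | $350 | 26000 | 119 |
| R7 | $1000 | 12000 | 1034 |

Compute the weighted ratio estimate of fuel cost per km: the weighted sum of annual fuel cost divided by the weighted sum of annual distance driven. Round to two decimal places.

0.14

Σ wᵢ·y = 14931200
Σ wᵢ·x = 38500×849 + 27000×418 + 28000×637 + 30000×1035 + 3500×154 + 26000×119 + 12000×1034
  = 108899500
Ratio = 14931200 / 108899500 = 0.1371099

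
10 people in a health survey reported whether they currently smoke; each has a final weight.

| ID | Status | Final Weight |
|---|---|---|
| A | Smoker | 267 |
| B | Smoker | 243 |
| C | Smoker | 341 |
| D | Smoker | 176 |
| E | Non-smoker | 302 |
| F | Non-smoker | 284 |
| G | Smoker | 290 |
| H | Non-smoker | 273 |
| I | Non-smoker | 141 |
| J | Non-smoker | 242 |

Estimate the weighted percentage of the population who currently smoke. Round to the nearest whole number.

Sum of weights for 'Smoker' = 267 + 243 + 341 + 176 + 290 = 1317
Total weight = 267 + 243 + 341 + 176 + 302 + 284 + 290 + 273 + 141 + 242 = 2559
Weighted proportion = 1317 / 2559 = 0.51465416 → 51.465416%

51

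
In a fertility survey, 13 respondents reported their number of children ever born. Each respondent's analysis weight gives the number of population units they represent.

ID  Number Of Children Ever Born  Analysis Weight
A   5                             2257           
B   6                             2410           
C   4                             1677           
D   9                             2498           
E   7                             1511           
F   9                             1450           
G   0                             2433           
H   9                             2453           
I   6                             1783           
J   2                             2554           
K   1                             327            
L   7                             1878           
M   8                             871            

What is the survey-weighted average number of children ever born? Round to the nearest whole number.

6

Weighted sum = 136886
Sum of weights = 24102
Weighted mean = 136886 / 24102 = 5.6794457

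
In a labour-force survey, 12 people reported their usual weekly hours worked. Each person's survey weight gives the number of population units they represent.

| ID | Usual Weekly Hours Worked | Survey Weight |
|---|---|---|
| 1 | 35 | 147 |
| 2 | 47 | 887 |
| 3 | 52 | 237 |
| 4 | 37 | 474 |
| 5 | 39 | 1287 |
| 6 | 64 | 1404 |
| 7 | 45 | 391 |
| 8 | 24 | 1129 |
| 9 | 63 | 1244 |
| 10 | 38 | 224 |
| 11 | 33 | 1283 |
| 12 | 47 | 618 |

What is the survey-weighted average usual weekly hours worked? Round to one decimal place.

Weighted sum = 419705
Sum of weights = 147 + 887 + 237 + 474 + 1287 + 1404 + 391 + 1129 + 1244 + 224 + 1283 + 618 = 9325
Weighted mean = 419705 / 9325 = 45.008579

45.0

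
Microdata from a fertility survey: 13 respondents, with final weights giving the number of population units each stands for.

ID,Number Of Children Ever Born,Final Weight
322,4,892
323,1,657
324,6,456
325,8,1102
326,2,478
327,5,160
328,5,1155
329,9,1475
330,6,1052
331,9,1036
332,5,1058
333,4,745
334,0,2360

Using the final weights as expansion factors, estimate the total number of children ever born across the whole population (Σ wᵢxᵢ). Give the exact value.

Weighted total = 60489

60489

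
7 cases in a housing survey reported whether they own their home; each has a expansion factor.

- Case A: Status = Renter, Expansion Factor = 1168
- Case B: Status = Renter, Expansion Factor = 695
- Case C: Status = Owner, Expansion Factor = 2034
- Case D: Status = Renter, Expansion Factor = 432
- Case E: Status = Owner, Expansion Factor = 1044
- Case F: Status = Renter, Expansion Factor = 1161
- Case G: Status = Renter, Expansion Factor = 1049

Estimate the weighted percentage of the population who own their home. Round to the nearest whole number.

41

Sum of weights for 'Owner' = 2034 + 1044 = 3078
Total weight = 7583
Weighted proportion = 3078 / 7583 = 0.40590795 → 40.590795%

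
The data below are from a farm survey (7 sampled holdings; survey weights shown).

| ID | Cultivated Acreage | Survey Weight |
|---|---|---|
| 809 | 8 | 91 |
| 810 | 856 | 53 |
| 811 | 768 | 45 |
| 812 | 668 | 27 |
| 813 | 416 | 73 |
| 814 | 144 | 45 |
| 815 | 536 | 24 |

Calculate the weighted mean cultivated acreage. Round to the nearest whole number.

415

Weighted sum = 8×91 + 856×53 + 768×45 + 668×27 + 416×73 + 144×45 + 536×24
  = 728 + 45368 + 34560 + 18036 + 30368 + 6480 + 12864 = 148404
Sum of weights = 91 + 53 + 45 + 27 + 73 + 45 + 24 = 358
Weighted mean = 148404 / 358 = 414.53631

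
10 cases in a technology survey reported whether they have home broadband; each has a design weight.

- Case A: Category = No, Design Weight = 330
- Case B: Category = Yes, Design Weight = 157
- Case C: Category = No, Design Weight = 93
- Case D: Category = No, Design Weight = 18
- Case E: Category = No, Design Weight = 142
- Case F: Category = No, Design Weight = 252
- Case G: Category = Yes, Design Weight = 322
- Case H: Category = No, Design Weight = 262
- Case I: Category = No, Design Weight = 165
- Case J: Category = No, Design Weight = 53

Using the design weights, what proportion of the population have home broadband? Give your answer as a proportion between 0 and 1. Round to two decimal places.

Sum of weights for 'Yes' = 157 + 322 = 479
Total weight = 330 + 157 + 93 + 18 + 142 + 252 + 322 + 262 + 165 + 53 = 1794
Weighted proportion = 479 / 1794 = 0.26700111

0.27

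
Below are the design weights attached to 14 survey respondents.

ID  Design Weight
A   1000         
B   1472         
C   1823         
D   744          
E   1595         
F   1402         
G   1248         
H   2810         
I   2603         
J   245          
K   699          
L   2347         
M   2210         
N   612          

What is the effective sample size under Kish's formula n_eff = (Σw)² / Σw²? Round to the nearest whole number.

Σ wᵢ = 20810
Σ wᵢ² = 39098170
n_eff = 20810² / 39098170 = 433056100 / 39098170 = 11.076122

11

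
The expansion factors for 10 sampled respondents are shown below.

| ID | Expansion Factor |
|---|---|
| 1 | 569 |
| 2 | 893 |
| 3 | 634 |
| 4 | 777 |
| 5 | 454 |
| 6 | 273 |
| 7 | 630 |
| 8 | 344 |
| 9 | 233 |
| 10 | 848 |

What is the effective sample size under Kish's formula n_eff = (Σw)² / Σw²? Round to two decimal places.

Σ wᵢ = 569 + 893 + 634 + 777 + 454 + 273 + 630 + 344 + 233 + 848 = 5655
Σ wᵢ² = 323761 + 797449 + 401956 + 603729 + 206116 + 74529 + 396900 + 118336 + 54289 + 719104 = 3696169
n_eff = 5655² / 3696169 = 31979025 / 3696169 = 8.651938

8.65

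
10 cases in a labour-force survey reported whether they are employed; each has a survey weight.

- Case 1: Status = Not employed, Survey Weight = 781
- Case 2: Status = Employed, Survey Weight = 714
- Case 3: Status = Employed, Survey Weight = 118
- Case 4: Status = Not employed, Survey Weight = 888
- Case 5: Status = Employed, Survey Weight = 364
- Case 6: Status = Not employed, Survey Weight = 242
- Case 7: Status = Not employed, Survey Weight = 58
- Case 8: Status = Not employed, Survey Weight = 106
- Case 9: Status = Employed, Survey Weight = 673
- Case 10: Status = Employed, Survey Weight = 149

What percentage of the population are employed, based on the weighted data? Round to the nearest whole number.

49

Sum of weights for 'Employed' = 714 + 118 + 364 + 673 + 149 = 2018
Total weight = 781 + 714 + 118 + 888 + 364 + 242 + 58 + 106 + 673 + 149 = 4093
Weighted proportion = 2018 / 4093 = 0.49303689 → 49.303689%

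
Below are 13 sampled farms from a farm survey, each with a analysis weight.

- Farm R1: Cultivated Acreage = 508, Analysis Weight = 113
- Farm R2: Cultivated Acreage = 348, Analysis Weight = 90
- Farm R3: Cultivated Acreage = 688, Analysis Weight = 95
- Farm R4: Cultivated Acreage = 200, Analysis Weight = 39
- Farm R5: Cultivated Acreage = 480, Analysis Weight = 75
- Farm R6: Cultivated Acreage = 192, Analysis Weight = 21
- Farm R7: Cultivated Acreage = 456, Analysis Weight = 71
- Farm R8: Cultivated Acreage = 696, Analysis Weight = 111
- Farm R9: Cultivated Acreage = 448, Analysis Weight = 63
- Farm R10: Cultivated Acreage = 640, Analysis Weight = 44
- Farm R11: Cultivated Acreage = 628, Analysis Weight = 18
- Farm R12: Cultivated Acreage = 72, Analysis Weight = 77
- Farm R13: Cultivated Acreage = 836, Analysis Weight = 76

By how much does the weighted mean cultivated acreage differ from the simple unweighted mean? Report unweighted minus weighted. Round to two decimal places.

Unweighted sum = 6192
Unweighted mean = 6192 / 13 = 476.30769
Weighted sum = 448316
Sum of weights = 893
Weighted mean = 448316 / 893 = 502.03359
Difference (unweighted minus weighted) = -25.725902

-25.73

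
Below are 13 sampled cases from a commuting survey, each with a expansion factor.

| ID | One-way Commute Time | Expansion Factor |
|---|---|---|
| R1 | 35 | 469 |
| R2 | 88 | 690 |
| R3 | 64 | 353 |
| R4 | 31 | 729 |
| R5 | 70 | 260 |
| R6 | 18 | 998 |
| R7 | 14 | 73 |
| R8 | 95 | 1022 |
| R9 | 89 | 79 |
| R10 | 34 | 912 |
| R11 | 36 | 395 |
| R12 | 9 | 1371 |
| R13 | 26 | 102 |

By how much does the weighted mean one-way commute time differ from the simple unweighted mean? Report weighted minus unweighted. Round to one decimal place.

Unweighted sum = 609
Unweighted mean = 609 / 13 = 46.846154
Weighted sum = 323852
Sum of weights = 7453
Weighted mean = 323852 / 7453 = 43.452569
Difference (weighted minus unweighted) = -3.3935844

-3.4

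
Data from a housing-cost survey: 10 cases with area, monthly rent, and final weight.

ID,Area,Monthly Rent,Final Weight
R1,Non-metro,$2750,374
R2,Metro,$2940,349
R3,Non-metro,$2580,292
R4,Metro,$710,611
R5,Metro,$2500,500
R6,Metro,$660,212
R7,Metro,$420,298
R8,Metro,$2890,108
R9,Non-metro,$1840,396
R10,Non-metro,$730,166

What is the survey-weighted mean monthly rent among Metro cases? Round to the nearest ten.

1580

Metro rows: R2, R4, R5, R6, R7, R8
Weighted sum = 2940×349 + 710×611 + 2500×500 + 660×212 + 420×298 + 2890×108
  = 1026060 + 433810 + 1250000 + 139920 + 125160 + 312120 = 3287070
Sum of weights = 349 + 611 + 500 + 212 + 298 + 108 = 2078
Weighted mean = 3287070 / 2078 = 1581.8431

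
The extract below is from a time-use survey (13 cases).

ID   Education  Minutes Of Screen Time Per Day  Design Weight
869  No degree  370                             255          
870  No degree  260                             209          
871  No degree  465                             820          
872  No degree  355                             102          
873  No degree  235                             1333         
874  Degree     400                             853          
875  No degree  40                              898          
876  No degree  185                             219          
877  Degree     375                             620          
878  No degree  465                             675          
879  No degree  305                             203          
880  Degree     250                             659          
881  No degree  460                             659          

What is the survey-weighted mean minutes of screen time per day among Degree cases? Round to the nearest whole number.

346

Degree rows: 874, 877, 880
Weighted sum = 400×853 + 375×620 + 250×659
  = 341200 + 232500 + 164750 = 738450
Sum of weights = 2132
Weighted mean = 738450 / 2132 = 346.36492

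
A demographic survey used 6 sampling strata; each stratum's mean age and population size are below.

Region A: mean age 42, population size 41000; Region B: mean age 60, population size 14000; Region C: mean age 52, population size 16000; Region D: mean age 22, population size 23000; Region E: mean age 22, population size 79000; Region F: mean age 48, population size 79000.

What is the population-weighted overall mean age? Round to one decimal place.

Σ Nₕ·x̄ₕ = 42×41000 + 60×14000 + 52×16000 + 22×23000 + 22×79000 + 48×79000
  = 1722000 + 840000 + 832000 + 506000 + 1738000 + 3792000 = 9430000
Σ Nₕ = 41000 + 14000 + 16000 + 23000 + 79000 + 79000 = 252000
Overall mean = 9430000 / 252000 = 37.420635

37.4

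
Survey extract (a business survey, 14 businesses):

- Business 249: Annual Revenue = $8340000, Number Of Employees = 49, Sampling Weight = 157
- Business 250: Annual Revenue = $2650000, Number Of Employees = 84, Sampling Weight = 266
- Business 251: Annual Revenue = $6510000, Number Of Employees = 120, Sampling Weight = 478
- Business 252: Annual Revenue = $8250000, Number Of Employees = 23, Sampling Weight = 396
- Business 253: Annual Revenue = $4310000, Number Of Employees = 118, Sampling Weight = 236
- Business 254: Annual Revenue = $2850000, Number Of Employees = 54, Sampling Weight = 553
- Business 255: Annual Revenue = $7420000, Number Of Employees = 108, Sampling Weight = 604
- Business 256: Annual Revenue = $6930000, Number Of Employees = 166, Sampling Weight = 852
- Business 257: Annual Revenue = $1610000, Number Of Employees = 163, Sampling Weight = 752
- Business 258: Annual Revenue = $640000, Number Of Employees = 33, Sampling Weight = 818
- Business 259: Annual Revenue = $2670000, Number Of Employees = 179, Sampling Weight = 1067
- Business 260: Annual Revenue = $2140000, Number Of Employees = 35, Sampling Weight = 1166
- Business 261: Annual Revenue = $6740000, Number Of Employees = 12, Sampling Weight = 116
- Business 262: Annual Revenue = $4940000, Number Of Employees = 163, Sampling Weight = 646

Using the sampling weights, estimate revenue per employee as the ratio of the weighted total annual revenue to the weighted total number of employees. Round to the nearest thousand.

38000

Σ wᵢ·y = 32423760000
Σ wᵢ·x = 848942
Ratio = 32423760000 / 848942 = 38193.139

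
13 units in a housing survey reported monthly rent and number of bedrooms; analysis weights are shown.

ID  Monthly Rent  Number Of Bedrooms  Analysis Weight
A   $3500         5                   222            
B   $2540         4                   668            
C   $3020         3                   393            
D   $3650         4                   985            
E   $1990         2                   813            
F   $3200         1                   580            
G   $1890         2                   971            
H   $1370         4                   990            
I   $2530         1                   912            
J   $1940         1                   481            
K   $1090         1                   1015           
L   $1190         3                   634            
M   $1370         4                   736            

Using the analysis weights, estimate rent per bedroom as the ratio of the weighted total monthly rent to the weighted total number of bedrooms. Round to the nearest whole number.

826

Σ wᵢ·y = 20030820
Σ wᵢ·x = 24263
Ratio = 20030820 / 24263 = 825.57062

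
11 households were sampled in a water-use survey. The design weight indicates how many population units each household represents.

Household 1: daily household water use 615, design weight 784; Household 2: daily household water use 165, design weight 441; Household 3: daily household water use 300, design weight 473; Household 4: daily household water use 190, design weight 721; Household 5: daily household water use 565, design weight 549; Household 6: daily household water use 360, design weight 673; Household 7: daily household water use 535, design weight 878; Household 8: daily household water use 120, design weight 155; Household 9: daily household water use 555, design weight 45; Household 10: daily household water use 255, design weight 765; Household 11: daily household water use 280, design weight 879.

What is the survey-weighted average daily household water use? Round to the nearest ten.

Weighted sum = 615×784 + 165×441 + 300×473 + 190×721 + 565×549 + 360×673 + 535×878 + 120×155 + 555×45 + 255×765 + 280×879
  = 482160 + 72765 + 141900 + 136990 + 310185 + 242280 + 469730 + 18600 + 24975 + 195075 + 246120 = 2340780
Sum of weights = 784 + 441 + 473 + 721 + 549 + 673 + 878 + 155 + 45 + 765 + 879 = 6363
Weighted mean = 2340780 / 6363 = 367.87364

370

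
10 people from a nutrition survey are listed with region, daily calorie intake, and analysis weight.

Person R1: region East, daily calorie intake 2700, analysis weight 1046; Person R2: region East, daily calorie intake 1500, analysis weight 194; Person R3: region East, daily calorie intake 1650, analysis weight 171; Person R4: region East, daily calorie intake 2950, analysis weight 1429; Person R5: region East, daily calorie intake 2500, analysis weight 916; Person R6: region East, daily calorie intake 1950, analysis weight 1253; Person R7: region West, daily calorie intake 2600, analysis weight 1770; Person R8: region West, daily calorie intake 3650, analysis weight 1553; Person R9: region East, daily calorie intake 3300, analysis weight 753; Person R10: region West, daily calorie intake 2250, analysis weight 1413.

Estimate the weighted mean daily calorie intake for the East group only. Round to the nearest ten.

2570

East rows: R1, R2, R3, R4, R5, R6, R9
Weighted sum = 2700×1046 + 1500×194 + 1650×171 + 2950×1429 + 2500×916 + 1950×1253 + 3300×753
  = 2824200 + 291000 + 282150 + 4215550 + 2290000 + 2443350 + 2484900 = 14831150
Sum of weights = 1046 + 194 + 171 + 1429 + 916 + 1253 + 753 = 5762
Weighted mean = 14831150 / 5762 = 2573.9587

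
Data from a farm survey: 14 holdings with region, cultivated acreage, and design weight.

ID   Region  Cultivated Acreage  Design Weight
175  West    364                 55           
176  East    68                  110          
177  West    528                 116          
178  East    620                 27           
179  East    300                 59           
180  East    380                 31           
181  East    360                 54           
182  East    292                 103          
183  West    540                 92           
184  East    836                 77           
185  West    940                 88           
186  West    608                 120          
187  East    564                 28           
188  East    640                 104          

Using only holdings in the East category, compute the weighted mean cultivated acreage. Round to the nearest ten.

East rows: 176, 178, 179, 180, 181, 182, 184, 187, 188
Weighted sum = 68×110 + 620×27 + 300×59 + 380×31 + 360×54 + 292×103 + 836×77 + 564×28 + 640×104
  = 7480 + 16740 + 17700 + 11780 + 19440 + 30076 + 64372 + 15792 + 66560 = 249940
Sum of weights = 110 + 27 + 59 + 31 + 54 + 103 + 77 + 28 + 104 = 593
Weighted mean = 249940 / 593 = 421.48398

420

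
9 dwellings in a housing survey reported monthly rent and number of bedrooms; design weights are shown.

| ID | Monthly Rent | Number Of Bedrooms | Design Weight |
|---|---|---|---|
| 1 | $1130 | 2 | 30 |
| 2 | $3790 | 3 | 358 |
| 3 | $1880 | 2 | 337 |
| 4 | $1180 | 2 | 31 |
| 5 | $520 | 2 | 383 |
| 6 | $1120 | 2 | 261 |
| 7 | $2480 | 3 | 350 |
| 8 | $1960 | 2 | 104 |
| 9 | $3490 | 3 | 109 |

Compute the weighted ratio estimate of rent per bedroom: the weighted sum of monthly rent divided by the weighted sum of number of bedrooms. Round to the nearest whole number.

844

Σ wᵢ·y = 1130×30 + 3790×358 + 1880×337 + 1180×31 + 520×383 + 1120×261 + 2480×350 + 1960×104 + 3490×109
  = 33900 + 1356820 + 633560 + 36580 + 199160 + 292320 + 868000 + 203840 + 380410 = 4004590
Σ wᵢ·x = 4743
Ratio = 4004590 / 4743 = 844.31583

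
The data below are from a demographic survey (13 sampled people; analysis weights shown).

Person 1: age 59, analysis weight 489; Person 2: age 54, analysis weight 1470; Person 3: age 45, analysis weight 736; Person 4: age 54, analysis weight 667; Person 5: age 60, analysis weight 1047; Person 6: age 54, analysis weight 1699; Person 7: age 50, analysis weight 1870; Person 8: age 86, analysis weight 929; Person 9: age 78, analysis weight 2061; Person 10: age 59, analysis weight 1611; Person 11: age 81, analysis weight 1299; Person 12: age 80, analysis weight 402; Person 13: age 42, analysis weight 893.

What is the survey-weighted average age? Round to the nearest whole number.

62

Weighted sum = 936021
Sum of weights = 15173
Weighted mean = 936021 / 15173 = 61.68991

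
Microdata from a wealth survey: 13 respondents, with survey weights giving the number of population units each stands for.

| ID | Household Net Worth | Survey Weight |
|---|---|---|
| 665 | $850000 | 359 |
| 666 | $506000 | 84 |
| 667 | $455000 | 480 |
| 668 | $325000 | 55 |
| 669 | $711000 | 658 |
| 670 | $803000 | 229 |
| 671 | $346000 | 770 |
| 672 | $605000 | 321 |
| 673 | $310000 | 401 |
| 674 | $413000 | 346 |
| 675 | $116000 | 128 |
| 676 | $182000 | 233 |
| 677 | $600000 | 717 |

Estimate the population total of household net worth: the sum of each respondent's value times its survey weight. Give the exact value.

2450941000

Weighted total = 2450941000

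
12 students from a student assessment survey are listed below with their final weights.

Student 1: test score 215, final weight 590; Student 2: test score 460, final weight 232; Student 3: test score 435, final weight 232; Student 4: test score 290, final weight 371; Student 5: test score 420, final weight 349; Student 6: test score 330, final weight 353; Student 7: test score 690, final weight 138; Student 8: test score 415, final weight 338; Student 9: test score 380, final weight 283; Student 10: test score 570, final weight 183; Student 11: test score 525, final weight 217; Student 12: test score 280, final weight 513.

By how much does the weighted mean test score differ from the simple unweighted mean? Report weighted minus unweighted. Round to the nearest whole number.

Unweighted sum = 5010
Unweighted mean = 5010 / 12 = 417.5
Weighted sum = 215×590 + 460×232 + 435×232 + 290×371 + 420×349 + 330×353 + 690×138 + 415×338 + 380×283 + 570×183 + 525×217 + 280×513
  = 1410055
Sum of weights = 590 + 232 + 232 + 371 + 349 + 353 + 138 + 338 + 283 + 183 + 217 + 513 = 3799
Weighted mean = 1410055 / 3799 = 371.16478
Difference (weighted minus unweighted) = -46.33522

-46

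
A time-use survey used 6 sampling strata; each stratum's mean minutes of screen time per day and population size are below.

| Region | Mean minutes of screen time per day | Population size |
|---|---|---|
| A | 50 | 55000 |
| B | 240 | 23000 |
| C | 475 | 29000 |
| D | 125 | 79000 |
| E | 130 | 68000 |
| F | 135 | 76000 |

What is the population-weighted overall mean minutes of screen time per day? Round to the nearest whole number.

155

Σ Nₕ·x̄ₕ = 50×55000 + 240×23000 + 475×29000 + 125×79000 + 130×68000 + 135×76000
  = 51020000
Σ Nₕ = 55000 + 23000 + 29000 + 79000 + 68000 + 76000 = 330000
Overall mean = 51020000 / 330000 = 154.60606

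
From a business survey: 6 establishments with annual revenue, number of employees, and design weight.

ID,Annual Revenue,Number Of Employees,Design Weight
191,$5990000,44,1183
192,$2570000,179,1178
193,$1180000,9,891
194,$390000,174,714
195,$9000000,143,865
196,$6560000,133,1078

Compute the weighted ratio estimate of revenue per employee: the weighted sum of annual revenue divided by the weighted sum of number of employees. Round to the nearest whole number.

39714

Σ wᵢ·y = 5990000×1183 + 2570000×1178 + 1180000×891 + 390000×714 + 9000000×865 + 6560000×1078
  = 7086170000 + 3027460000 + 1051380000 + 278460000 + 7785000000 + 7071680000 = 26300150000
Σ wᵢ·x = 44×1183 + 179×1178 + 9×891 + 174×714 + 143×865 + 133×1078
  = 662238
Ratio = 26300150000 / 662238 = 39714.045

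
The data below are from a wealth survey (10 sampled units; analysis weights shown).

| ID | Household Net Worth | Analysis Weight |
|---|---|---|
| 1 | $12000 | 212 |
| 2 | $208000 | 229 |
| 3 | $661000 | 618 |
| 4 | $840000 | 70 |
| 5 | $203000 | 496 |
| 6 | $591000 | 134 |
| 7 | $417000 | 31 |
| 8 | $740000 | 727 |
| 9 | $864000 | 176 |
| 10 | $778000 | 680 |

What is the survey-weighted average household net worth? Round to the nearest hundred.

572000

Weighted sum = 12000×212 + 208000×229 + 661000×618 + 840000×70 + 203000×496 + 591000×134 + 417000×31 + 740000×727 + 864000×176 + 778000×680
  = 1929367000
Sum of weights = 212 + 229 + 618 + 70 + 496 + 134 + 31 + 727 + 176 + 680 = 3373
Weighted mean = 1929367000 / 3373 = 572003.26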